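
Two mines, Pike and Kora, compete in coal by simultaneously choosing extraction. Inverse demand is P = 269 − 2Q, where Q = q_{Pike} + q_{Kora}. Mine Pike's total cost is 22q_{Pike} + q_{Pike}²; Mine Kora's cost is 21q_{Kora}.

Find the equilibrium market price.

120.4

Mine Pike's profit: π = q_{Pike}(269 − 2(q_{Pike} + q_{Kora})) − 22q_{Pike} − q_{Pike}².
∂π/∂q_{Pike} = 247 − 6q_{Pike} − 2q_{Kora} = 0, so q_{Pike} = 247/6 − (1/3)q_{Kora}.
For Kora: ∂π/∂q_{Kora} = 248 − 4q_{Kora} − 2q_{Pike} = 0 ⇒ q_{Kora} = 62 − 0.5q_{Pike}.
Plugging q_{Kora} into Pike's best response: q_{Pike} = 247/6 − (1/3)(62 − 0.5q_{Pike}) ⇒ (5/6)q_{Pike} = 20.5, so q_{Pike} = 24.6.
Then q_{Kora} = 62 − 0.5·24.6 = 49.7.
Equilibrium price: P = 269 − 2·74.3 = 120.4.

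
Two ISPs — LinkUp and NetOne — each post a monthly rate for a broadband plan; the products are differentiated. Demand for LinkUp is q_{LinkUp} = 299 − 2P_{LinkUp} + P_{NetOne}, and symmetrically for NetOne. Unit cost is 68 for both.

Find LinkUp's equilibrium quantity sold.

LinkUp's profit: π = (P_{LinkUp} − 68)(299 − 2P_{LinkUp} + P_{NetOne}).
∂π/∂P_{LinkUp} = 435 − 4P_{LinkUp} + P_{NetOne} = 0 ⇒ P_{LinkUp} = 108.75 + 0.25P_{NetOne}.
The game is symmetric, so in equilibrium P_{NetOne} = P_{LinkUp}: the reaction function gives 0.75P_{LinkUp} = 108.75, hence P_{LinkUp} = 145.
q_{LinkUp} = 299 − 2·145 + 145 = 154.

154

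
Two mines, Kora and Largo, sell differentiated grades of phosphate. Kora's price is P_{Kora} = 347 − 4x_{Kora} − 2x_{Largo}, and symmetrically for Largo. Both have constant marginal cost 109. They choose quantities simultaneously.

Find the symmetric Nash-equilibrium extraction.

Mine Kora's profit: π = x_{Kora}(347 − 4x_{Kora} − 2x_{Largo}) − 109x_{Kora}.
∂π/∂x_{Kora} = 238 − 8x_{Kora} − 2x_{Largo} = 0 ⇒ x_{Kora} = 29.75 − 0.25x_{Largo}.
By symmetry x_{Largo} = x_{Kora}; substituting into the reaction function, 1.25x_{Kora} = 29.75 and x_{Kora} = 23.8.

23.8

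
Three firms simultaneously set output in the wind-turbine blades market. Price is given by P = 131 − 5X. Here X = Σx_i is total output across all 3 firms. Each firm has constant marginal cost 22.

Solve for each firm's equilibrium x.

A representative firm's profit is π_i = x_i(131 − 5X) − 22x_i, with X = x_i + Σ_{j≠i} x_j.
First-order condition: 109 − 10x_i − 5Σ_{j≠i} x_j = 0.
Imposing symmetry (x_j = x for all j) turns Σ_{j≠i} x_j into 2x, so 109 = 20x and x = 5.45.

5.45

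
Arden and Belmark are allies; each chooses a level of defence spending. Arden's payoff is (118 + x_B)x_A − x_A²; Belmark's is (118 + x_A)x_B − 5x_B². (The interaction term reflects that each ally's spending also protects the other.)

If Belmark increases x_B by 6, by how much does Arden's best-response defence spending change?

3

Expanding Arden's payoff: 118x_A + x_Bx_A − x_A².
∂π/∂x_A = 118 + x_B − 2x_A = 0, so x_A = 59 + 0.5x_B.
The reaction-function slope is 0.5, so a 6-unit rise in x_B moves x_A by 0.5 × 6 = 3. Arden's best response rises — the actions are strategic complements.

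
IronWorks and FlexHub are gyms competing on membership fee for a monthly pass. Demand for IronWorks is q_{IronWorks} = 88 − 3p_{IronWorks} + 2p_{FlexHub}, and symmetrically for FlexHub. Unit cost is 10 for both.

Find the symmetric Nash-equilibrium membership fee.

29.5

IronWorks's profit: π = (p_{IronWorks} − 10)(88 − 3p_{IronWorks} + 2p_{FlexHub}).
∂π/∂p_{IronWorks} = 118 − 6p_{IronWorks} + 2p_{FlexHub} = 0 ⇒ p_{IronWorks} = 59/3 + (1/3)p_{FlexHub}.
Setting p_{IronWorks} = p_{FlexHub} in the reaction function: p_{IronWorks} = 59/3 + (1/3)p_{IronWorks}, so p_{IronWorks} = (59/3) / (2/3) = 29.5.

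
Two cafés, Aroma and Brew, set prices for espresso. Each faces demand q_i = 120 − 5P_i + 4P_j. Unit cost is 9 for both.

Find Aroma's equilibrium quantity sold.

92.5

Aroma's profit: π = (P_{Aroma} − 9)(120 − 5P_{Aroma} + 4P_{Brew}).
∂π/∂P_{Aroma} = 165 − 10P_{Aroma} + 4P_{Brew} = 0 ⇒ P_{Aroma} = 16.5 + 0.4P_{Brew}.
The game is symmetric, so in equilibrium P_{Brew} = P_{Aroma}: the reaction function gives 0.6P_{Aroma} = 16.5, hence P_{Aroma} = 27.5.
q_{Aroma} = 120 − 5·27.5 + 4·27.5 = 92.5.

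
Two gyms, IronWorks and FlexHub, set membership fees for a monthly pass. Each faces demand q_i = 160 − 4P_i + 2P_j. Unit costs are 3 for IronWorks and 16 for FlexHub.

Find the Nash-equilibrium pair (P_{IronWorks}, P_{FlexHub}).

30.4, 35.6

IronWorks's profit: π = (P_{IronWorks} − 3)(160 − 4P_{IronWorks} + 2P_{FlexHub}).
∂π/∂P_{IronWorks} = 172 − 8P_{IronWorks} + 2P_{FlexHub} = 0 ⇒ P_{IronWorks} = 21.5 + 0.25P_{FlexHub}.
Similarly P_{FlexHub} = 28 + 0.25P_{IronWorks}.
Substituting the second reaction function into the first: P_{IronWorks} = 21.5 + 0.25(28 + 0.25P_{IronWorks}), which gives 0.9375P_{IronWorks} = 28.5 ⇒ P_{IronWorks} = 30.4.
Then P_{FlexHub} = 28 + 0.25·30.4 = 35.6.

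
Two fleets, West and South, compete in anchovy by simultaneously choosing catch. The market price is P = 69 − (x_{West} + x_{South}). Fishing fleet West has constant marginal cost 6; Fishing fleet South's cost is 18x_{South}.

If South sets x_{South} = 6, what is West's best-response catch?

Fishing fleet West's profit: π = x_{West}(69 − (x_{West} + x_{South})) − 6x_{West}.
∂π/∂x_{West} = 63 − 2x_{West} − x_{South} = 0, so x_{West} = 31.5 − 0.5x_{South}.
At x_{South} = 6: x_{West} = 31.5 − 0.5·6 = 28.5.

28.5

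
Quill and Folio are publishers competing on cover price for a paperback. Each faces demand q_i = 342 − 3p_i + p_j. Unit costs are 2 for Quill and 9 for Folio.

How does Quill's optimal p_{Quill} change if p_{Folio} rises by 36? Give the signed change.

6

Quill's profit: π = (p_{Quill} − 2)(342 − 3p_{Quill} + p_{Folio}).
∂π/∂p_{Quill} = 348 − 6p_{Quill} + p_{Folio} = 0 ⇒ p_{Quill} = 58 + (1/6)p_{Folio}.
The reaction-function slope is 1/6, so a 36-unit rise in p_{Folio} moves p_{Quill} by 1/6 × 36 = 6. Quill's best response rises — the actions are strategic complements.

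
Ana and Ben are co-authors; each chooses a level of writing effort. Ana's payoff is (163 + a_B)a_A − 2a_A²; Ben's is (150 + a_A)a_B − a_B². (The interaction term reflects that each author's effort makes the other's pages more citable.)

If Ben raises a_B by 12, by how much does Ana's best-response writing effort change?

Expanding Ana's payoff: 163a_A + a_Ba_A − 2a_A².
∂π/∂a_A = 163 + a_B − 4a_A = 0, so a_A = 40.75 + 0.25a_B.
The reaction-function slope is 0.25, so a 12-unit rise in a_B moves a_A by 0.25 × 12 = 3. Ana's best response rises — the actions are strategic complements.

3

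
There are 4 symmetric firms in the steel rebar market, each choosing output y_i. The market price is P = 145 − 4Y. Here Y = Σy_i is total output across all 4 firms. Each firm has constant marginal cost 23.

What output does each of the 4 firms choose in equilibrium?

A representative firm's profit is π_i = y_i(145 − 4Y) − 23y_i, with Y = y_i + Σ_{j≠i} y_j.
First-order condition: 122 − 8y_i − 4Σ_{j≠i} y_j = 0.
Imposing symmetry (y_j = y for all j) turns Σ_{j≠i} y_j into 3y, so 122 = 20y and y = 6.1.

6.1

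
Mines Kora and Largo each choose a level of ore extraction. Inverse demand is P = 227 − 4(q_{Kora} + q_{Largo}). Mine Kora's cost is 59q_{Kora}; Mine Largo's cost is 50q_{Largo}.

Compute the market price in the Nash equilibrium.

Mine Kora's profit: π = q_{Kora}(227 − 4(q_{Kora} + q_{Largo})) − 59q_{Kora}.
∂π/∂q_{Kora} = 168 − 8q_{Kora} − 4q_{Largo} = 0, so q_{Kora} = 21 − 0.5q_{Largo}.
By the same steps for Largo: q_{Largo} = 22.125 − 0.5q_{Kora}.
Substituting the second reaction function into the first: q_{Kora} = 21 − 0.5(22.125 − 0.5q_{Kora}), which gives 0.75q_{Kora} = 9.9375 ⇒ q_{Kora} = 13.25.
Then q_{Largo} = 22.125 − 0.5·13.25 = 15.5.
Equilibrium price: P = 227 − 4·28.75 = 112.

112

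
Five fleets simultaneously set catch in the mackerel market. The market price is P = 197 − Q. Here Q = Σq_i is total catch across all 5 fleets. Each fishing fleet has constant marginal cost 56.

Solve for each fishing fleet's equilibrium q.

A representative fishing fleet's profit is π_i = q_i(197 − Q) − 56q_i, with Q = q_i + Σ_{j≠i} q_j.
First-order condition: 141 − 2q_i − Σ_{j≠i} q_j = 0.
In a symmetric equilibrium every fishing fleet chooses the same q, so Σ_{j≠i} q_j = 4q. The condition becomes 141 − 6q = 0, giving q = 141/6 = 23.5.

23.5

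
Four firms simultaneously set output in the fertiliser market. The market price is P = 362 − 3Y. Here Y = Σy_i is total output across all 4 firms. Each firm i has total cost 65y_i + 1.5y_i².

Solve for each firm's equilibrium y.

16.5

A representative firm's profit is π_i = y_i(362 − 3Y) − 65y_i − 1.5y_i², with Y = y_i + Σ_{j≠i} y_j.
First-order condition: 297 − 9y_i − 3Σ_{j≠i} y_j = 0.
With identical firms, set every y_j = y: then 297 − 9y − 9y = 0, i.e. y = 297/18 = 16.5.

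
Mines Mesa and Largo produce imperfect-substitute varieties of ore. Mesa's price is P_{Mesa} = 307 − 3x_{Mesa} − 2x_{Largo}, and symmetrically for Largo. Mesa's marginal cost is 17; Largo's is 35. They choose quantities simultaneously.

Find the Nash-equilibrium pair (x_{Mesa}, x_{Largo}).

Mine Mesa's profit: π = x_{Mesa}(307 − 3x_{Mesa} − 2x_{Largo}) − 17x_{Mesa}.
∂π/∂x_{Mesa} = 290 − 6x_{Mesa} − 2x_{Largo} = 0 ⇒ x_{Mesa} = 145/3 − (1/3)x_{Largo}.
Similarly x_{Largo} = 136/3 − (1/3)x_{Mesa}.
Solving the two reaction functions simultaneously: (1 − (−1/3)(−1/3))x_{Mesa} = 145/3 − (1/3)·(136/3), so (8/9)x_{Mesa} = 299/9 and x_{Mesa} = 37.375.
Then x_{Largo} = 136/3 − (1/3)·37.375 = 32.875.

37.375, 32.875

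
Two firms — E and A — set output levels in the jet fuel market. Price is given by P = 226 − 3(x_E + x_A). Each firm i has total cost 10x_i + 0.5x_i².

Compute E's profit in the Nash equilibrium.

1632.96

Firm E's profit: π = x_E(226 − 3(x_E + x_A)) − 10x_E − 0.5x_E².
∂π/∂x_E = 216 − 7x_E − 3x_A = 0, so x_E = 216/7 − (3/7)x_A.
Setting x_E = x_A in the reaction function: x_E = 216/7 − (3/7)x_E, so x_E = (216/7) / (10/7) = 21.6.
Price P = 226 − 3·43.2 = 96.4.
E's profit: (96.4 − 10)·21.6 − 0.5(21.6)² = 1632.96.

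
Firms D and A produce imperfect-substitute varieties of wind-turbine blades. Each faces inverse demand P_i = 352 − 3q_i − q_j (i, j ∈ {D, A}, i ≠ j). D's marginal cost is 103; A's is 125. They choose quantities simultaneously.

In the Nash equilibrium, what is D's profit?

Firm D's profit: π = q_D(352 − 3q_D − q_A) − 103q_D.
∂π/∂q_D = 249 − 6q_D − q_A = 0 ⇒ q_D = 41.5 − (1/6)q_A.
Similarly q_A = 227/6 − (1/6)q_D.
Solving the two reaction functions simultaneously: (1 − (−1/6)(−1/6))q_D = 41.5 − (1/6)·(227/6), so (35/36)q_D = 1267/36 and q_D = 36.2.
Then q_A = 227/6 − (1/6)·36.2 = 31.8.
P_D = 352 − 3·36.2 − 31.8 = 211.6.
Profit = (211.6 − 103)·36.2 = 3931.32.

3931.32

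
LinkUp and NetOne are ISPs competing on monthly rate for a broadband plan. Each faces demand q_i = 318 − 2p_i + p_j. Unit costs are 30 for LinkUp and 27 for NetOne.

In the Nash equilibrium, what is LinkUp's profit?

LinkUp's profit: π = (p_{LinkUp} − 30)(318 − 2p_{LinkUp} + p_{NetOne}).
∂π/∂p_{LinkUp} = 378 − 4p_{LinkUp} + p_{NetOne} = 0 ⇒ p_{LinkUp} = 94.5 + 0.25p_{NetOne}.
Similarly p_{NetOne} = 93 + 0.25p_{LinkUp}.
Substituting the second reaction function into the first: p_{LinkUp} = 94.5 + 0.25(93 + 0.25p_{LinkUp}), which gives 0.9375p_{LinkUp} = 117.75 ⇒ p_{LinkUp} = 125.6.
Then p_{NetOne} = 93 + 0.25·125.6 = 124.4.
q_{LinkUp} = 318 − 2·125.6 + 124.4 = 191.2.
Profit = (125.6 − 30)·191.2 = 18278.72.

18278.72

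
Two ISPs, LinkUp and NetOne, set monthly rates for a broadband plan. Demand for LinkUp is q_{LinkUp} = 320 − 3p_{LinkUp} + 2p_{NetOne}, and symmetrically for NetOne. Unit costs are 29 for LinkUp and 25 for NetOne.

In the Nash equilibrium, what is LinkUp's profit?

LinkUp's profit: π = (p_{LinkUp} − 29)(320 − 3p_{LinkUp} + 2p_{NetOne}).
∂π/∂p_{LinkUp} = 407 − 6p_{LinkUp} + 2p_{NetOne} = 0 ⇒ p_{LinkUp} = 407/6 + (1/3)p_{NetOne}.
Similarly p_{NetOne} = 395/6 + (1/3)p_{LinkUp}.
Solving the two reaction functions simultaneously: (1 − (1/3)(1/3))p_{LinkUp} = 407/6 + (1/3)·(395/6), so (8/9)p_{LinkUp} = 808/9 and p_{LinkUp} = 101.
Then p_{NetOne} = 395/6 + (1/3)·101 = 99.5.
q_{LinkUp} = 320 − 3·101 + 2·99.5 = 216.
Profit = (101 − 29)·216 = 15552.

15552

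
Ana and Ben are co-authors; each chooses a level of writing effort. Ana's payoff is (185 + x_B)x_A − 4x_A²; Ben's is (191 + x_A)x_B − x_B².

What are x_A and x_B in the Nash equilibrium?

Expanding Ana's payoff: 185x_A + x_Bx_A − 4x_A².
∂π/∂x_A = 185 + x_B − 8x_A = 0, so x_A = 23.125 + 0.125x_B.
Likewise for Ben: x_B = 95.5 + 0.5x_A.
Plugging x_B into Ana's best response: x_A = 23.125 + 0.125(95.5 + 0.5x_A) ⇒ 0.9375x_A = 35.0625, so x_A = 37.4.
Then x_B = 95.5 + 0.5·37.4 = 114.2.

37.4, 114.2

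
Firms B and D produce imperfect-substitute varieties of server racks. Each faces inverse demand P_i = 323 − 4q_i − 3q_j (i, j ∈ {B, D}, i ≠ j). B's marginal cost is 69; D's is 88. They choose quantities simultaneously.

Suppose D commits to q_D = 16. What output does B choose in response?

Firm B's profit: π = q_B(323 − 4q_B − 3q_D) − 69q_B.
∂π/∂q_B = 254 − 8q_B − 3q_D = 0 ⇒ q_B = 31.75 − 0.375q_D.
At q_D = 16: q_B = 31.75 − 0.375·16 = 25.75.

25.75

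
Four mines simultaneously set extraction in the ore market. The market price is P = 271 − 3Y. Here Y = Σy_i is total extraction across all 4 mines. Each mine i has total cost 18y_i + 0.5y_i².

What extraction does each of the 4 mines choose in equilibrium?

A representative mine's profit is π_i = y_i(271 − 3Y) − 18y_i − 0.5y_i², with Y = y_i + Σ_{j≠i} y_j.
First-order condition: 253 − 7y_i − 3Σ_{j≠i} y_j = 0.
Imposing symmetry (y_j = y for all j) turns Σ_{j≠i} y_j into 3y, so 253 = 16y and y = 15.8125.

15.8125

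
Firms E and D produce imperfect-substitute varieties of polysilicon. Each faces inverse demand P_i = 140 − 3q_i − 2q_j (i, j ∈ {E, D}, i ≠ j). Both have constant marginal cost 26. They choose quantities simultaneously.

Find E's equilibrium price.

Firm E's profit: π = q_E(140 − 3q_E − 2q_D) − 26q_E.
∂π/∂q_E = 114 − 6q_E − 2q_D = 0 ⇒ q_E = 19 − (1/3)q_D.
The game is symmetric, so in equilibrium q_D = q_E: the reaction function gives (4/3)q_E = 19, hence q_E = 14.25.
P_E = 140 − 3·14.25 − 2·14.25 = 68.75.

68.75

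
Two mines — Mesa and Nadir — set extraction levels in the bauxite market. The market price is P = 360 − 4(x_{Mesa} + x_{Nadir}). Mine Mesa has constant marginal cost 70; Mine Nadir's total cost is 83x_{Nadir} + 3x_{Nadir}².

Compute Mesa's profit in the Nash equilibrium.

Mine Mesa's profit: π = x_{Mesa}(360 − 4(x_{Mesa} + x_{Nadir})) − 70x_{Mesa}.
∂π/∂x_{Mesa} = 290 − 8x_{Mesa} − 4x_{Nadir} = 0, so x_{Mesa} = 36.25 − 0.5x_{Nadir}.
For Nadir: ∂π/∂x_{Nadir} = 277 − 14x_{Nadir} − 4x_{Mesa} = 0 ⇒ x_{Nadir} = 277/14 − (2/7)x_{Mesa}.
Substituting the second reaction function into the first: x_{Mesa} = 36.25 − 0.5(277/14 − (2/7)x_{Mesa}), which gives (6/7)x_{Mesa} = 369/14 ⇒ x_{Mesa} = 30.75.
Then x_{Nadir} = 277/14 − (2/7)·30.75 = 11.
Price P = 360 − 4·41.75 = 193.
Mesa's profit: (193 − 70)·30.75 = 3782.25.

3782.25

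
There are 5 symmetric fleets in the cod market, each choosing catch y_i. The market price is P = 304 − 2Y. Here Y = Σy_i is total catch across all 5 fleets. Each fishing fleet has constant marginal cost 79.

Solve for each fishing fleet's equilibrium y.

18.75

A representative fishing fleet's profit is π_i = y_i(304 − 2Y) − 79y_i, with Y = y_i + Σ_{j≠i} y_j.
First-order condition: 225 − 4y_i − 2Σ_{j≠i} y_j = 0.
With identical fishing fleets, set every y_j = y: then 225 − 4y − 8y = 0, i.e. y = 225/12 = 18.75.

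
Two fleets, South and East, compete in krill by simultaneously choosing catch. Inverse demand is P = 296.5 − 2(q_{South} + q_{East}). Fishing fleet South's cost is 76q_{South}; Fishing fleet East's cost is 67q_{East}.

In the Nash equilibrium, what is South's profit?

Fishing fleet South's profit: π = q_{South}(296.5 − 2(q_{South} + q_{East})) − 76q_{South}.
∂π/∂q_{South} = 220.5 − 4q_{South} − 2q_{East} = 0, so q_{South} = 55.125 − 0.5q_{East}.
By the same steps for East: q_{East} = 57.375 − 0.5q_{South}.
Solving the two reaction functions simultaneously: (1 − (−0.5)(−0.5))q_{South} = 55.125 − 0.5·57.375, so 0.75q_{South} = 26.4375 and q_{South} = 35.25.
Then q_{East} = 57.375 − 0.5·35.25 = 39.75.
Price P = 296.5 − 2·75 = 146.5.
South's profit: (146.5 − 76)·35.25 = 2485.125.

2485.125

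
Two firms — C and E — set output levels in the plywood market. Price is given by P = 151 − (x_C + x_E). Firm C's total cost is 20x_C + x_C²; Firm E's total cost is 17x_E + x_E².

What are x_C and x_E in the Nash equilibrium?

26, 27

Firm C's profit: π = x_C(151 − (x_C + x_E)) − 20x_C − x_C².
∂π/∂x_C = 131 − 4x_C − x_E = 0, so x_C = 32.75 − 0.25x_E.
By the same steps for E: x_E = 33.5 − 0.25x_C.
Solving the two reaction functions simultaneously: (1 − (−0.25)(−0.25))x_C = 32.75 − 0.25·33.5, so 0.9375x_C = 24.375 and x_C = 26.
Then x_E = 33.5 − 0.25·26 = 27.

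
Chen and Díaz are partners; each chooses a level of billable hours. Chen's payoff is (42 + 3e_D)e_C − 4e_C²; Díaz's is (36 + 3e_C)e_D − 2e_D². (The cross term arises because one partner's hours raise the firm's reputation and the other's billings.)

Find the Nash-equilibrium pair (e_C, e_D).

Expanding Chen's payoff: 42e_C + 3e_De_C − 4e_C².
∂π/∂e_C = 42 + 3e_D − 8e_C = 0, so e_C = 5.25 + 0.375e_D.
Likewise for Díaz: e_D = 9 + 0.75e_C.
Substituting the second reaction function into the first: e_C = 5.25 + 0.375(9 + 0.75e_C), which gives (23/32)e_C = 8.625 ⇒ e_C = 12.
Then e_D = 9 + 0.75·12 = 18.

12, 18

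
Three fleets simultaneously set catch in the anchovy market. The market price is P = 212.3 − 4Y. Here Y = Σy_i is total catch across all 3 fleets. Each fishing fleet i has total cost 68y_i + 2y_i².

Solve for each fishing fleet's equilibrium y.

7.215

A representative fishing fleet's profit is π_i = y_i(212.3 − 4Y) − 68y_i − 2y_i², with Y = y_i + Σ_{j≠i} y_j.
First-order condition: 144.3 − 12y_i − 4Σ_{j≠i} y_j = 0.
With identical fishing fleets, set every y_j = y: then 144.3 − 12y − 8y = 0, i.e. y = 144.3/20 = 7.215.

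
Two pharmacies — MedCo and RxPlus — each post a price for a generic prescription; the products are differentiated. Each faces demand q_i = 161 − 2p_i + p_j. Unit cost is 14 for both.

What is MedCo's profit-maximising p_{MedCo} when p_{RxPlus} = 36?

56.25

MedCo's profit: π = (p_{MedCo} − 14)(161 − 2p_{MedCo} + p_{RxPlus}).
∂π/∂p_{MedCo} = 189 − 4p_{MedCo} + p_{RxPlus} = 0 ⇒ p_{MedCo} = 47.25 + 0.25p_{RxPlus}.
At p_{RxPlus} = 36: p_{MedCo} = 47.25 + 0.25·36 = 56.25.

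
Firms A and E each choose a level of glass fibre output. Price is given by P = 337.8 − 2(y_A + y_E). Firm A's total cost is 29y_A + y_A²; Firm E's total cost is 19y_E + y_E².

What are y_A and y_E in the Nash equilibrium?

37.975, 40.475

Firm A's profit: π = y_A(337.8 − 2(y_A + y_E)) − 29y_A − y_A².
∂π/∂y_A = 308.8 − 6y_A − 2y_E = 0, so y_A = 772/15 − (1/3)y_E.
By the same steps for E: y_E = 797/15 − (1/3)y_A.
Solving the two reaction functions simultaneously: (1 − (−1/3)(−1/3))y_A = 772/15 − (1/3)·(797/15), so (8/9)y_A = 1519/45 and y_A = 37.975.
Then y_E = 797/15 − (1/3)·37.975 = 40.475.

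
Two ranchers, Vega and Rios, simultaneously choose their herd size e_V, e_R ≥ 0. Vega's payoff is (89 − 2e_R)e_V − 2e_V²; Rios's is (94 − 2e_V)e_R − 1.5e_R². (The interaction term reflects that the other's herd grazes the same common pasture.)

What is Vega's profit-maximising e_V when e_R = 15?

Expanding Vega's payoff: 89e_V − 2e_Re_V − 2e_V².
∂π/∂e_V = 89 − 2e_R − 4e_V = 0, so e_V = 22.25 − 0.5e_R.
At e_R = 15: e_V = 22.25 − 0.5·15 = 14.75.

14.75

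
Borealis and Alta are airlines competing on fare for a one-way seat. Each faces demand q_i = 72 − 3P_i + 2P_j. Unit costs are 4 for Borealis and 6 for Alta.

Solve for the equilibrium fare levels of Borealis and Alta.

Borealis's profit: π = (P_{Borealis} − 4)(72 − 3P_{Borealis} + 2P_{Alta}).
∂π/∂P_{Borealis} = 84 − 6P_{Borealis} + 2P_{Alta} = 0 ⇒ P_{Borealis} = 14 + (1/3)P_{Alta}.
Similarly P_{Alta} = 15 + (1/3)P_{Borealis}.
Substituting the second reaction function into the first: P_{Borealis} = 14 + (1/3)(15 + (1/3)P_{Borealis}), which gives (8/9)P_{Borealis} = 19 ⇒ P_{Borealis} = 21.375.
Then P_{Alta} = 15 + (1/3)·21.375 = 22.125.

21.375, 22.125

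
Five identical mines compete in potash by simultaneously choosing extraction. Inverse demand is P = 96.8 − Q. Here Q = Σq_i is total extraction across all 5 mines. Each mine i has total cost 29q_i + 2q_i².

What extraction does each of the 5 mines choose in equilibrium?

A representative mine's profit is π_i = q_i(96.8 − Q) − 29q_i − 2q_i², with Q = q_i + Σ_{j≠i} q_j.
First-order condition: 67.8 − 6q_i − Σ_{j≠i} q_j = 0.
With identical mines, set every q_j = q: then 67.8 − 6q − 4q = 0, i.e. q = 67.8/10 = 6.78.

6.78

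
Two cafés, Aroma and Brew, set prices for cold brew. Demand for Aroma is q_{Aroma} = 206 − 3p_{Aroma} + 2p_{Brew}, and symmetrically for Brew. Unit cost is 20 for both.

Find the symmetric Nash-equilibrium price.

Aroma's profit: π = (p_{Aroma} − 20)(206 − 3p_{Aroma} + 2p_{Brew}).
∂π/∂p_{Aroma} = 266 − 6p_{Aroma} + 2p_{Brew} = 0 ⇒ p_{Aroma} = 133/3 + (1/3)p_{Brew}.
The game is symmetric, so in equilibrium p_{Brew} = p_{Aroma}: the reaction function gives (2/3)p_{Aroma} = 133/3, hence p_{Aroma} = 66.5.

66.5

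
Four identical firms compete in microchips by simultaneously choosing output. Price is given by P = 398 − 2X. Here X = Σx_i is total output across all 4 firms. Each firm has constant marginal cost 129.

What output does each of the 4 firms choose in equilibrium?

A representative firm's profit is π_i = x_i(398 − 2X) − 129x_i, with X = x_i + Σ_{j≠i} x_j.
First-order condition: 269 − 4x_i − 2Σ_{j≠i} x_j = 0.
In a symmetric equilibrium every firm chooses the same x, so Σ_{j≠i} x_j = 3x. The condition becomes 269 − 10x = 0, giving x = 269/10 = 26.9.

26.9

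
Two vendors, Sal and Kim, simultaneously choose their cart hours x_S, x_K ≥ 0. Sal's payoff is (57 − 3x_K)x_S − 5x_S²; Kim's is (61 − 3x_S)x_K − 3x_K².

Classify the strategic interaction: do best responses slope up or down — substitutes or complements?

Expanding Sal's payoff: 57x_S − 3x_Kx_S − 5x_S².
∂π/∂x_S = 57 − 3x_K − 10x_S = 0, so x_S = 5.7 − 0.3x_K.
The best-response slope dx_S/dx_K = −0.3 < 0: the reaction function is downward-sloping, so the choices are strategic substitutes.

strategic substitutes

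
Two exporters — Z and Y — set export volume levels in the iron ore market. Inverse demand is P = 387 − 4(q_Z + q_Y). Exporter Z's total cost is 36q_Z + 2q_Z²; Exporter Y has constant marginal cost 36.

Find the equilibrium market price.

176.4

Exporter Z's profit: π = q_Z(387 − 4(q_Z + q_Y)) − 36q_Z − 2q_Z².
∂π/∂q_Z = 351 − 12q_Z − 4q_Y = 0, so q_Z = 29.25 − (1/3)q_Y.
For Y: ∂π/∂q_Y = 351 − 8q_Y − 4q_Z = 0 ⇒ q_Y = 43.875 − 0.5q_Z.
Solving the two reaction functions simultaneously: (1 − (−1/3)(−0.5))q_Z = 29.25 − (1/3)·43.875, so (5/6)q_Z = 14.625 and q_Z = 17.55.
Then q_Y = 43.875 − 0.5·17.55 = 35.1.
Equilibrium price: P = 387 − 4·52.65 = 176.4.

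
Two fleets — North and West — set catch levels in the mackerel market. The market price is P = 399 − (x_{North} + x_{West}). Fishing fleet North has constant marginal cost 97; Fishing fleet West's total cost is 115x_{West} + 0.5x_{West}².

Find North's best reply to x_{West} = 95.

Fishing fleet North's profit: π = x_{North}(399 − (x_{North} + x_{West})) − 97x_{North}.
∂π/∂x_{North} = 302 − 2x_{North} − x_{West} = 0, so x_{North} = 151 − 0.5x_{West}.
At x_{West} = 95: x_{North} = 151 − 0.5·95 = 103.5.

103.5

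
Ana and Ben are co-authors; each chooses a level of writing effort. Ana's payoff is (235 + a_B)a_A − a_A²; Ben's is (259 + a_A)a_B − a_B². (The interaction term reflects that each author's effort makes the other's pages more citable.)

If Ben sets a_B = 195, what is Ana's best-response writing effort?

Expanding Ana's payoff: 235a_A + a_Ba_A − a_A².
∂π/∂a_A = 235 + a_B − 2a_A = 0, so a_A = 117.5 + 0.5a_B.
At a_B = 195: a_A = 117.5 + 0.5·195 = 215.

215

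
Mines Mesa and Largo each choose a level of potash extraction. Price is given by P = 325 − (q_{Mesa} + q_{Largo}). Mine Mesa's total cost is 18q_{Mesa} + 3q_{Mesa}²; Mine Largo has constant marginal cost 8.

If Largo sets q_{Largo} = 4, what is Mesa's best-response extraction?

Mine Mesa's profit: π = q_{Mesa}(325 − (q_{Mesa} + q_{Largo})) − 18q_{Mesa} − 3q_{Mesa}².
∂π/∂q_{Mesa} = 307 − 8q_{Mesa} − q_{Largo} = 0, so q_{Mesa} = 38.375 − 0.125q_{Largo}.
At q_{Largo} = 4: q_{Mesa} = 38.375 − 0.125·4 = 37.875.

37.875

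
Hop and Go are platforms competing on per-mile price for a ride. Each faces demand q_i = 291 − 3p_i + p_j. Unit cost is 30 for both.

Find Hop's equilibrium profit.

6403.32

Hop's profit: π = (p_{Hop} − 30)(291 − 3p_{Hop} + p_{Go}).
∂π/∂p_{Hop} = 381 − 6p_{Hop} + p_{Go} = 0 ⇒ p_{Hop} = 63.5 + (1/6)p_{Go}.
The game is symmetric, so in equilibrium p_{Go} = p_{Hop}: the reaction function gives (5/6)p_{Hop} = 63.5, hence p_{Hop} = 76.2.
q_{Hop} = 291 − 3·76.2 + 76.2 = 138.6.
Profit = (76.2 − 30)·138.6 = 6403.32.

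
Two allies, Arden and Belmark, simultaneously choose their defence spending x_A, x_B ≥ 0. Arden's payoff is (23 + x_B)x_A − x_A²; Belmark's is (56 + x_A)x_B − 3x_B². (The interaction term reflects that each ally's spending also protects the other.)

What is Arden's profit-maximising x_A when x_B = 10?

Expanding Arden's payoff: 23x_A + x_Bx_A − x_A².
∂π/∂x_A = 23 + x_B − 2x_A = 0, so x_A = 11.5 + 0.5x_B.
At x_B = 10: x_A = 11.5 + 0.5·10 = 16.5.

16.5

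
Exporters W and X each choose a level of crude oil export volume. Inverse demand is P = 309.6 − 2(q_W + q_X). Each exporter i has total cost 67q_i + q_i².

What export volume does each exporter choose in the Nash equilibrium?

Exporter W's profit: π = q_W(309.6 − 2(q_W + q_X)) − 67q_W − q_W².
∂π/∂q_W = 242.6 − 6q_W − 2q_X = 0, so q_W = 1213/30 − (1/3)q_X.
By symmetry q_X = q_W; substituting into the reaction function, (4/3)q_W = 1213/30 and q_W = 30.325.

30.325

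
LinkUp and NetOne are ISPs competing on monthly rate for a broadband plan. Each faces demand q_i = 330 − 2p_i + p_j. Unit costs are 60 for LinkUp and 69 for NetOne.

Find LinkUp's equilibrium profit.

16634.88

LinkUp's profit: π = (p_{LinkUp} − 60)(330 − 2p_{LinkUp} + p_{NetOne}).
∂π/∂p_{LinkUp} = 450 − 4p_{LinkUp} + p_{NetOne} = 0 ⇒ p_{LinkUp} = 112.5 + 0.25p_{NetOne}.
Similarly p_{NetOne} = 117 + 0.25p_{LinkUp}.
Plugging p_{NetOne} into LinkUp's best response: p_{LinkUp} = 112.5 + 0.25(117 + 0.25p_{LinkUp}) ⇒ 0.9375p_{LinkUp} = 141.75, so p_{LinkUp} = 151.2.
Then p_{NetOne} = 117 + 0.25·151.2 = 154.8.
q_{LinkUp} = 330 − 2·151.2 + 154.8 = 182.4.
Profit = (151.2 − 60)·182.4 = 16634.88.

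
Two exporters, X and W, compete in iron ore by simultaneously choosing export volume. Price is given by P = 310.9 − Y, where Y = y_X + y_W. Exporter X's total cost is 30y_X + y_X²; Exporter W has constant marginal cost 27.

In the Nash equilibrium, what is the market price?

Exporter X's profit: π = y_X(310.9 − (y_X + y_W)) − 30y_X − y_X².
∂π/∂y_X = 280.9 − 4y_X − y_W = 0, so y_X = 70.225 − 0.25y_W.
For W: ∂π/∂y_W = 283.9 − 2y_W − y_X = 0 ⇒ y_W = 141.95 − 0.5y_X.
Substituting the second reaction function into the first: y_X = 70.225 − 0.25(141.95 − 0.5y_X), which gives 0.875y_X = 34.7375 ⇒ y_X = 39.7.
Then y_W = 141.95 − 0.5·39.7 = 122.1.
Equilibrium price: P = 310.9 − 161.8 = 149.1.

149.1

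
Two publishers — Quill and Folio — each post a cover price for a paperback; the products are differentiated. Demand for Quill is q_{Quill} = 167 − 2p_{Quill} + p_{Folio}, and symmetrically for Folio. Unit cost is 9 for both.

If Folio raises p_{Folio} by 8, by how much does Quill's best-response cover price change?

2

Quill's profit: π = (p_{Quill} − 9)(167 − 2p_{Quill} + p_{Folio}).
∂π/∂p_{Quill} = 185 − 4p_{Quill} + p_{Folio} = 0 ⇒ p_{Quill} = 46.25 + 0.25p_{Folio}.
The reaction-function slope is 0.25, so an 8-unit rise in p_{Folio} moves p_{Quill} by 0.25 × 8 = 2. Quill's best response rises — the actions are strategic complements.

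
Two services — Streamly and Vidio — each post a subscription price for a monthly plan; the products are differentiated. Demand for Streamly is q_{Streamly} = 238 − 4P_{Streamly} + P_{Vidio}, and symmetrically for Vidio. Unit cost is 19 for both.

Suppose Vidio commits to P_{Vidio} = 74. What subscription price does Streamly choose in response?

Streamly's profit: π = (P_{Streamly} − 19)(238 − 4P_{Streamly} + P_{Vidio}).
∂π/∂P_{Streamly} = 314 − 8P_{Streamly} + P_{Vidio} = 0 ⇒ P_{Streamly} = 39.25 + 0.125P_{Vidio}.
At P_{Vidio} = 74: P_{Streamly} = 39.25 + 0.125·74 = 48.5.

48.5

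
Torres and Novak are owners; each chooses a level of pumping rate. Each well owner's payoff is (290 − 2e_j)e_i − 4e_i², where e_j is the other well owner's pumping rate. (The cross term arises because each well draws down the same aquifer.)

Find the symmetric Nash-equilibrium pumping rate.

29

Torres's payoff is (290 − 2e_N)e_T − 4e_T².
∂π/∂e_T = 290 − 2e_N − 8e_T = 0, so e_T = 36.25 − 0.25e_N.
By symmetry e_N = e_T; substituting into the reaction function, 1.25e_T = 36.25 and e_T = 29.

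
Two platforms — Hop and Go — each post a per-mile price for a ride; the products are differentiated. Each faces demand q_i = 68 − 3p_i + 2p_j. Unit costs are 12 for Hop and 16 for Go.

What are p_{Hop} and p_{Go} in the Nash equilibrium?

26.75, 28.25

Hop's profit: π = (p_{Hop} − 12)(68 − 3p_{Hop} + 2p_{Go}).
∂π/∂p_{Hop} = 104 − 6p_{Hop} + 2p_{Go} = 0 ⇒ p_{Hop} = 52/3 + (1/3)p_{Go}.
Similarly p_{Go} = 58/3 + (1/3)p_{Hop}.
Plugging p_{Go} into Hop's best response: p_{Hop} = 52/3 + (1/3)(58/3 + (1/3)p_{Hop}) ⇒ (8/9)p_{Hop} = 214/9, so p_{Hop} = 26.75.
Then p_{Go} = 58/3 + (1/3)·26.75 = 28.25.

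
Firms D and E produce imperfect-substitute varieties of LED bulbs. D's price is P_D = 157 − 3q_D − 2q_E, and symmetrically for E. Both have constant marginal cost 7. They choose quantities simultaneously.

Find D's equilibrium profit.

Firm D's profit: π = q_D(157 − 3q_D − 2q_E) − 7q_D.
∂π/∂q_D = 150 − 6q_D − 2q_E = 0 ⇒ q_D = 25 − (1/3)q_E.
By symmetry q_E = q_D; substituting into the reaction function, (4/3)q_D = 25 and q_D = 18.75.
P_D = 157 − 3·18.75 − 2·18.75 = 63.25.
Profit = (63.25 − 7)·18.75 = 1054.6875.

1054.6875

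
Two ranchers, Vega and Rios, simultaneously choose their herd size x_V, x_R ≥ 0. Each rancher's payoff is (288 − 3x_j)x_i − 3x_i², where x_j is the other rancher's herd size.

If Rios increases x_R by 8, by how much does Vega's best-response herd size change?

Vega's payoff is (288 − 3x_R)x_V − 3x_V².
∂π/∂x_V = 288 − 3x_R − 6x_V = 0, so x_V = 48 − 0.5x_R.
The reaction-function slope is −0.5, so an 8-unit rise in x_R moves x_V by −0.5 × 8 = −4. Vega's best response falls — the actions are strategic substitutes.

-4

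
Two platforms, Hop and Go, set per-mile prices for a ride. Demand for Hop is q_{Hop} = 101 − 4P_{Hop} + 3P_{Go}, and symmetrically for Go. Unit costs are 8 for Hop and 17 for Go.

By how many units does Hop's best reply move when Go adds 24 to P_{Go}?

9

Hop's profit: π = (P_{Hop} − 8)(101 − 4P_{Hop} + 3P_{Go}).
∂π/∂P_{Hop} = 133 − 8P_{Hop} + 3P_{Go} = 0 ⇒ P_{Hop} = 16.625 + 0.375P_{Go}.
The reaction-function slope is 0.375, so a 24-unit rise in P_{Go} moves P_{Hop} by 0.375 × 24 = 9. Hop's best response rises — the actions are strategic complements.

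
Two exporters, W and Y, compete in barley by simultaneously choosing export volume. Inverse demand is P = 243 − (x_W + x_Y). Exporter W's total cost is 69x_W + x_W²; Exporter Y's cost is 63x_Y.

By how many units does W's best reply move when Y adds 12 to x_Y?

-3

Exporter W's profit: π = x_W(243 − (x_W + x_Y)) − 69x_W − x_W².
∂π/∂x_W = 174 − 4x_W − x_Y = 0, so x_W = 43.5 − 0.25x_Y.
The reaction-function slope is −0.25, so a 12-unit rise in x_Y moves x_W by −0.25 × 12 = −3. W's best response falls — the actions are strategic substitutes.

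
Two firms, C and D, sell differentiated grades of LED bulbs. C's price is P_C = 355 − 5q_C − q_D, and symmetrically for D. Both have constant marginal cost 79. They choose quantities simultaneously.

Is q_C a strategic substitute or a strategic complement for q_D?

strategic substitutes

Firm C's profit: π = q_C(355 − 5q_C − q_D) − 79q_C.
∂π/∂q_C = 276 − 10q_C − q_D = 0 ⇒ q_C = 27.6 − 0.1q_D.
The best-response slope dq_C/dq_D = −0.1 < 0: the reaction function is downward-sloping, so the choices are strategic substitutes.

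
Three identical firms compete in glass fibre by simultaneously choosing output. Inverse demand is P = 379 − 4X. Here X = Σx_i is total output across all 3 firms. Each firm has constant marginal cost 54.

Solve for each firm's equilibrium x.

A representative firm's profit is π_i = x_i(379 − 4X) − 54x_i, with X = x_i + Σ_{j≠i} x_j.
First-order condition: 325 − 8x_i − 4Σ_{j≠i} x_j = 0.
With identical firms, set every x_j = x: then 325 − 8x − 8x = 0, i.e. x = 325/16 = 20.3125.

20.3125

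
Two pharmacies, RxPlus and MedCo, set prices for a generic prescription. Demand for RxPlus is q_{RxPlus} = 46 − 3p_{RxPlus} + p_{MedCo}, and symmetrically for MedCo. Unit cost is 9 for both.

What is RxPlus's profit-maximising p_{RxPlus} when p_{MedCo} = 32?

RxPlus's profit: π = (p_{RxPlus} − 9)(46 − 3p_{RxPlus} + p_{MedCo}).
∂π/∂p_{RxPlus} = 73 − 6p_{RxPlus} + p_{MedCo} = 0 ⇒ p_{RxPlus} = 73/6 + (1/6)p_{MedCo}.
At p_{MedCo} = 32: p_{RxPlus} = 73/6 + (1/6)·32 = 17.5.

17.5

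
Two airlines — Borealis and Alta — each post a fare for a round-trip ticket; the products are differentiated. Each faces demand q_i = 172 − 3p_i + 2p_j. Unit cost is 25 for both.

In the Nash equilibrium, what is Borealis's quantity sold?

Borealis's profit: π = (p_{Borealis} − 25)(172 − 3p_{Borealis} + 2p_{Alta}).
∂π/∂p_{Borealis} = 247 − 6p_{Borealis} + 2p_{Alta} = 0 ⇒ p_{Borealis} = 247/6 + (1/3)p_{Alta}.
By symmetry p_{Alta} = p_{Borealis}; substituting into the reaction function, (2/3)p_{Borealis} = 247/6 and p_{Borealis} = 61.75.
q_{Borealis} = 172 − 3·61.75 + 2·61.75 = 110.25.

110.25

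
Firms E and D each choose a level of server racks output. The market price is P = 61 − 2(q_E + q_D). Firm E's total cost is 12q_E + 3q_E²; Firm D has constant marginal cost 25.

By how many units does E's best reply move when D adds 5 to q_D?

-1

Firm E's profit: π = q_E(61 − 2(q_E + q_D)) − 12q_E − 3q_E².
∂π/∂q_E = 49 − 10q_E − 2q_D = 0, so q_E = 4.9 − 0.2q_D.
The reaction-function slope is −0.2, so a 5-unit rise in q_D moves q_E by −0.2 × 5 = −1. E's best response falls — the actions are strategic substitutes.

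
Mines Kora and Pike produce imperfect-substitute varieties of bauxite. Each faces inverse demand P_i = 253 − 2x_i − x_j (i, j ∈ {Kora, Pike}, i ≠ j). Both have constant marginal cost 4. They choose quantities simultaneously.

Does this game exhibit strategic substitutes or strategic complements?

strategic substitutes

Mine Kora's profit: π = x_{Kora}(253 − 2x_{Kora} − x_{Pike}) − 4x_{Kora}.
∂π/∂x_{Kora} = 249 − 4x_{Kora} − x_{Pike} = 0 ⇒ x_{Kora} = 62.25 − 0.25x_{Pike}.
The best-response slope dx_{Kora}/dx_{Pike} = −0.25 < 0: the reaction function is downward-sloping, so the choices are strategic substitutes.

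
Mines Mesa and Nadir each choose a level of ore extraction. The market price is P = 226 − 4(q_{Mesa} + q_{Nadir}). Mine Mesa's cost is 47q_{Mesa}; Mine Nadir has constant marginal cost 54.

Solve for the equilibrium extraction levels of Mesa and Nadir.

Mine Mesa's profit: π = q_{Mesa}(226 − 4(q_{Mesa} + q_{Nadir})) − 47q_{Mesa}.
∂π/∂q_{Mesa} = 179 − 8q_{Mesa} − 4q_{Nadir} = 0, so q_{Mesa} = 22.375 − 0.5q_{Nadir}.
By the same steps for Nadir: q_{Nadir} = 21.5 − 0.5q_{Mesa}.
Substituting the second reaction function into the first: q_{Mesa} = 22.375 − 0.5(21.5 − 0.5q_{Mesa}), which gives 0.75q_{Mesa} = 11.625 ⇒ q_{Mesa} = 15.5.
Then q_{Nadir} = 21.5 − 0.5·15.5 = 13.75.

15.5, 13.75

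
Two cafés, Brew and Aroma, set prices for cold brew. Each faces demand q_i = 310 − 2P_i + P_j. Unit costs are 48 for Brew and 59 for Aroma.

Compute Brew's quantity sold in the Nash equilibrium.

177.6

Brew's profit: π = (P_{Brew} − 48)(310 − 2P_{Brew} + P_{Aroma}).
∂π/∂P_{Brew} = 406 − 4P_{Brew} + P_{Aroma} = 0 ⇒ P_{Brew} = 101.5 + 0.25P_{Aroma}.
Similarly P_{Aroma} = 107 + 0.25P_{Brew}.
Substituting the second reaction function into the first: P_{Brew} = 101.5 + 0.25(107 + 0.25P_{Brew}), which gives 0.9375P_{Brew} = 128.25 ⇒ P_{Brew} = 136.8.
Then P_{Aroma} = 107 + 0.25·136.8 = 141.2.
q_{Brew} = 310 − 2·136.8 + 141.2 = 177.6.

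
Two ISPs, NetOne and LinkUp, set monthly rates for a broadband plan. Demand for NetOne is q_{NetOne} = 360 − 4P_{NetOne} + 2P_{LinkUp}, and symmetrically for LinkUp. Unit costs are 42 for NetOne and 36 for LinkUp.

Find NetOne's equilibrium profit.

8172.16

NetOne's profit: π = (P_{NetOne} − 42)(360 − 4P_{NetOne} + 2P_{LinkUp}).
∂π/∂P_{NetOne} = 528 − 8P_{NetOne} + 2P_{LinkUp} = 0 ⇒ P_{NetOne} = 66 + 0.25P_{LinkUp}.
Similarly P_{LinkUp} = 63 + 0.25P_{NetOne}.
Plugging P_{LinkUp} into NetOne's best response: P_{NetOne} = 66 + 0.25(63 + 0.25P_{NetOne}) ⇒ 0.9375P_{NetOne} = 81.75, so P_{NetOne} = 87.2.
Then P_{LinkUp} = 63 + 0.25·87.2 = 84.8.
q_{NetOne} = 360 − 4·87.2 + 2·84.8 = 180.8.
Profit = (87.2 − 42)·180.8 = 8172.16.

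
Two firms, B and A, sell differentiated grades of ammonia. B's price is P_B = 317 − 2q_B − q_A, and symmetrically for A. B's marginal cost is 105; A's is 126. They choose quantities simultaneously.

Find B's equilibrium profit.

3836.88

Firm B's profit: π = q_B(317 − 2q_B − q_A) − 105q_B.
∂π/∂q_B = 212 − 4q_B − q_A = 0 ⇒ q_B = 53 − 0.25q_A.
Similarly q_A = 47.75 − 0.25q_B.
Plugging q_A into B's best response: q_B = 53 − 0.25(47.75 − 0.25q_B) ⇒ 0.9375q_B = 41.0625, so q_B = 43.8.
Then q_A = 47.75 − 0.25·43.8 = 36.8.
P_B = 317 − 2·43.8 − 36.8 = 192.6.
Profit = (192.6 − 105)·43.8 = 3836.88.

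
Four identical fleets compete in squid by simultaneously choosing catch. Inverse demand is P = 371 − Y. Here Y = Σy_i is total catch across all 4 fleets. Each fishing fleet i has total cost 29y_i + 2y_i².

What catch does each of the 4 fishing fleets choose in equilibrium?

38

A representative fishing fleet's profit is π_i = y_i(371 − Y) − 29y_i − 2y_i², with Y = y_i + Σ_{j≠i} y_j.
First-order condition: 342 − 6y_i − Σ_{j≠i} y_j = 0.
Imposing symmetry (y_j = y for all j) turns Σ_{j≠i} y_j into 3y, so 342 = 9y and y = 38.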